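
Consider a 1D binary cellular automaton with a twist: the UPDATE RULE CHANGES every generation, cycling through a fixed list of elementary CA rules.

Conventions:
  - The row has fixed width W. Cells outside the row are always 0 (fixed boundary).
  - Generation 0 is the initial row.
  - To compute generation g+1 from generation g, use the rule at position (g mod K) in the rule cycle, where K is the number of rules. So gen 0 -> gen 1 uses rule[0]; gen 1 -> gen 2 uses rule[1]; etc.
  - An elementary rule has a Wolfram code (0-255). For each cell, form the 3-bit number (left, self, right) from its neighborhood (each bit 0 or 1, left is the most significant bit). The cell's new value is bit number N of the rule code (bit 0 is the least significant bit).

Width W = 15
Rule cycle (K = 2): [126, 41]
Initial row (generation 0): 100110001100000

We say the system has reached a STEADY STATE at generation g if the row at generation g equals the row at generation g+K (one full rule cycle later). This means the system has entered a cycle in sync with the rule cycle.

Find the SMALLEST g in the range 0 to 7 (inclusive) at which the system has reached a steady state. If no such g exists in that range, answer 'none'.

Answer: none

Derivation:
Gen 0: 100110001100000
Gen 1 (rule 126): 111111011110000
Gen 2 (rule 41): 100000110000111
Gen 3 (rule 126): 110001111001101
Gen 4 (rule 41): 100101000001010
Gen 5 (rule 126): 111111100011111
Gen 6 (rule 41): 100000001010000
Gen 7 (rule 126): 110000011111000
Gen 8 (rule 41): 100111010000011
Gen 9 (rule 126): 111101111000111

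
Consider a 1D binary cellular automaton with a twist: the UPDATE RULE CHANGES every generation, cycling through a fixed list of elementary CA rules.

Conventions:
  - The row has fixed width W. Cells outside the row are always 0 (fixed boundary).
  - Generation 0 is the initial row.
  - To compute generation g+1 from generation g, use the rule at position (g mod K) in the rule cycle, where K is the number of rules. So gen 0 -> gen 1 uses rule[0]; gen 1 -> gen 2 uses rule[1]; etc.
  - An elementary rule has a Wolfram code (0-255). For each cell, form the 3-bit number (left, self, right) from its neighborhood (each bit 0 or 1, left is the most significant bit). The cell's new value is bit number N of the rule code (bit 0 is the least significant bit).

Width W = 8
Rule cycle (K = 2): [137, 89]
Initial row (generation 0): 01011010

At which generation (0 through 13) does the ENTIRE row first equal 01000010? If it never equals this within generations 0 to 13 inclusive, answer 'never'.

Answer: 5

Derivation:
Gen 0: 01011010
Gen 1 (rule 137): 00010000
Gen 2 (rule 89): 11001111
Gen 3 (rule 137): 10001110
Gen 4 (rule 89): 01101011
Gen 5 (rule 137): 01000010
Gen 6 (rule 89): 00111001
Gen 7 (rule 137): 10110000
Gen 8 (rule 89): 00111111
Gen 9 (rule 137): 10111110
Gen 10 (rule 89): 00100011
Gen 11 (rule 137): 10001010
Gen 12 (rule 89): 01100001
Gen 13 (rule 137): 01001100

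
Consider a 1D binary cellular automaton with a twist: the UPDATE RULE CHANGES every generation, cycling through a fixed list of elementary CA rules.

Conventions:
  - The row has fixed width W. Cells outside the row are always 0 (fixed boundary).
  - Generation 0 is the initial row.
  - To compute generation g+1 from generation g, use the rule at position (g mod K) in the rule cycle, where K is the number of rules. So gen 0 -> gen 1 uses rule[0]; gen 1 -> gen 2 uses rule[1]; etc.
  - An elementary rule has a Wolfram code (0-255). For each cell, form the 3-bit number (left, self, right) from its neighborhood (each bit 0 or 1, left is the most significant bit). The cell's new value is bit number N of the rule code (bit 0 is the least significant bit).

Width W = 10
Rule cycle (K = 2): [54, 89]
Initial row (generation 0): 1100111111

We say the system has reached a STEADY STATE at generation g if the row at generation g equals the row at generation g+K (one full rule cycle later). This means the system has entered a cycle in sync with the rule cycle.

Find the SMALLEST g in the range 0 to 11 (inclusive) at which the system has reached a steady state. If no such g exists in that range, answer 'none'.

Gen 0: 1100111111
Gen 1 (rule 54): 0011000000
Gen 2 (rule 89): 1011111111
Gen 3 (rule 54): 1100000000
Gen 4 (rule 89): 1111111111
Gen 5 (rule 54): 0000000000
Gen 6 (rule 89): 1111111111
Gen 7 (rule 54): 0000000000
Gen 8 (rule 89): 1111111111
Gen 9 (rule 54): 0000000000
Gen 10 (rule 89): 1111111111
Gen 11 (rule 54): 0000000000
Gen 12 (rule 89): 1111111111
Gen 13 (rule 54): 0000000000

Answer: 4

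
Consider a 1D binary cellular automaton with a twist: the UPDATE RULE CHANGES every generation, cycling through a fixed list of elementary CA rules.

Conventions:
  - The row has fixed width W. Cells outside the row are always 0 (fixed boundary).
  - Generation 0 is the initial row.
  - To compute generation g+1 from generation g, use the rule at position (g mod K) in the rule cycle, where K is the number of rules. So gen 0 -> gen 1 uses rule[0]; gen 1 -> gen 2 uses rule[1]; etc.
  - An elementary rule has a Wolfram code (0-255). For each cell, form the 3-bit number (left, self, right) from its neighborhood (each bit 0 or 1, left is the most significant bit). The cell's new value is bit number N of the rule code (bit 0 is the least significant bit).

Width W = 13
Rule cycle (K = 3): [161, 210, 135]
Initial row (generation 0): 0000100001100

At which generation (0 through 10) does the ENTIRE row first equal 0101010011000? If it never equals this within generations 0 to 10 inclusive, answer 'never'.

Answer: 7

Derivation:
Gen 0: 0000100001100
Gen 1 (rule 161): 1110001100001
Gen 2 (rule 210): 0111010110010
Gen 3 (rule 135): 1010010000110
Gen 4 (rule 161): 0100000110000
Gen 5 (rule 210): 1010001011000
Gen 6 (rule 135): 1010111000011
Gen 7 (rule 161): 0101010011000
Gen 8 (rule 210): 1000001101100
Gen 9 (rule 135): 1011110000001
Gen 10 (rule 161): 0101100111100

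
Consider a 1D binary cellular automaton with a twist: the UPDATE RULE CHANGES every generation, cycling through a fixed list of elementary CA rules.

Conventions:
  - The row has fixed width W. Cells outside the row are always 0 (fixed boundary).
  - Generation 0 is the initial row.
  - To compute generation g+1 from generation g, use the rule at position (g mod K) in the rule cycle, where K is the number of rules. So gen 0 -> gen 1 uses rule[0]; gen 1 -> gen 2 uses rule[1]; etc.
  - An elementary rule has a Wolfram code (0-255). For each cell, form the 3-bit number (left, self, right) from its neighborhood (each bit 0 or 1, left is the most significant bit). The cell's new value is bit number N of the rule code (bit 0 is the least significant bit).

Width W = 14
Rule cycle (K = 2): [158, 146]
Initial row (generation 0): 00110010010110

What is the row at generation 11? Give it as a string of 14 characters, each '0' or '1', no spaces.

Answer: 00000000011100

Derivation:
Gen 0: 00110010010110
Gen 1 (rule 158): 01101111110101
Gen 2 (rule 146): 10000111100000
Gen 3 (rule 158): 11001111010000
Gen 4 (rule 146): 00110110001000
Gen 5 (rule 158): 01100101011100
Gen 6 (rule 146): 10011000001010
Gen 7 (rule 158): 11110100011011
Gen 8 (rule 146): 01100010100000
Gen 9 (rule 158): 11010110110000
Gen 10 (rule 146): 00000000001000
Gen 11 (rule 158): 00000000011100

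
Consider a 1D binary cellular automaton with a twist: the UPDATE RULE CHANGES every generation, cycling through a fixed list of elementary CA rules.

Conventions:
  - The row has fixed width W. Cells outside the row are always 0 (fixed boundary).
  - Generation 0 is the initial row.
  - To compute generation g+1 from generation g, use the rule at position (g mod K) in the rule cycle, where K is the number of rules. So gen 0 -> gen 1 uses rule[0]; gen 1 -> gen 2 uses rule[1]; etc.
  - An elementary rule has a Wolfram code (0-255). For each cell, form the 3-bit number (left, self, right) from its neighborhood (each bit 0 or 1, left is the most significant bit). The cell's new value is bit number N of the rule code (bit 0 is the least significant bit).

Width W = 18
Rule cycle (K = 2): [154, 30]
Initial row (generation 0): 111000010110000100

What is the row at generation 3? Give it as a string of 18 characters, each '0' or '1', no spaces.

Answer: 011111111001110010

Derivation:
Gen 0: 111000010110000100
Gen 1 (rule 154): 110100100101001010
Gen 2 (rule 30): 100111111101111011
Gen 3 (rule 154): 011111111001110010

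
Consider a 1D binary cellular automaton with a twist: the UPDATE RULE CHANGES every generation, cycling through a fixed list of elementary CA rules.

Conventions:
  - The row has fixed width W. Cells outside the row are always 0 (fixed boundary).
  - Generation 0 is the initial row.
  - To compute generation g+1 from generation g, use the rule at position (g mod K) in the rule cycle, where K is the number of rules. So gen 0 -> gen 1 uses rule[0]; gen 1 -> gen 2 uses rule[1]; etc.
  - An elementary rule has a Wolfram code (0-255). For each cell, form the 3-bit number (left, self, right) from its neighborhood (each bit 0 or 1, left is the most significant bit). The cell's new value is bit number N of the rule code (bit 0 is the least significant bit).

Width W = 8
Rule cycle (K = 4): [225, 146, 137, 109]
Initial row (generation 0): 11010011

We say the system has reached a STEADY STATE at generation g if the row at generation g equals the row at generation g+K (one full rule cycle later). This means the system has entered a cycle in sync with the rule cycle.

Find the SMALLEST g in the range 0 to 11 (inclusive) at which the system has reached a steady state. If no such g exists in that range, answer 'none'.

Gen 0: 11010011
Gen 1 (rule 225): 01100001
Gen 2 (rule 146): 10010010
Gen 3 (rule 137): 00000000
Gen 4 (rule 109): 11111111
Gen 5 (rule 225): 01111111
Gen 6 (rule 146): 10111110
Gen 7 (rule 137): 00111100
Gen 8 (rule 109): 10100101
Gen 9 (rule 225): 01000010
Gen 10 (rule 146): 10100101
Gen 11 (rule 137): 00000000
Gen 12 (rule 109): 11111111
Gen 13 (rule 225): 01111111
Gen 14 (rule 146): 10111110
Gen 15 (rule 137): 00111100

Answer: none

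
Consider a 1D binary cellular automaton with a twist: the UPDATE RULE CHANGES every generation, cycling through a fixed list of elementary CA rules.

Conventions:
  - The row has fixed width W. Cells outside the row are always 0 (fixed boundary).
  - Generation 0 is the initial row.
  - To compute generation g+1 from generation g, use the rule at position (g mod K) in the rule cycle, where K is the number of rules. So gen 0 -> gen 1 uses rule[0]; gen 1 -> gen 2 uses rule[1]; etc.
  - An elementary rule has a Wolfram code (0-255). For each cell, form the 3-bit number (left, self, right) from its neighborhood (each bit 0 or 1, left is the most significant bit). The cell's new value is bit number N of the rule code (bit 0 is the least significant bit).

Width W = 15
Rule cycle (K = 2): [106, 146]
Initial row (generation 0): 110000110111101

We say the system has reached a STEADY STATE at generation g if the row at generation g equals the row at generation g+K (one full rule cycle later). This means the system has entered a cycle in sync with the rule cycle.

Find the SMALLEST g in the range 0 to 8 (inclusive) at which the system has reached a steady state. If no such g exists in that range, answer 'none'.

Gen 0: 110000110111101
Gen 1 (rule 106): 110001111100110
Gen 2 (rule 146): 001010111011001
Gen 3 (rule 106): 010101101111010
Gen 4 (rule 146): 100000000110001
Gen 5 (rule 106): 000000001110010
Gen 6 (rule 146): 000000010101101
Gen 7 (rule 106): 000000101011110
Gen 8 (rule 146): 000001000001101
Gen 9 (rule 106): 000010000011110
Gen 10 (rule 146): 000101000101101

Answer: none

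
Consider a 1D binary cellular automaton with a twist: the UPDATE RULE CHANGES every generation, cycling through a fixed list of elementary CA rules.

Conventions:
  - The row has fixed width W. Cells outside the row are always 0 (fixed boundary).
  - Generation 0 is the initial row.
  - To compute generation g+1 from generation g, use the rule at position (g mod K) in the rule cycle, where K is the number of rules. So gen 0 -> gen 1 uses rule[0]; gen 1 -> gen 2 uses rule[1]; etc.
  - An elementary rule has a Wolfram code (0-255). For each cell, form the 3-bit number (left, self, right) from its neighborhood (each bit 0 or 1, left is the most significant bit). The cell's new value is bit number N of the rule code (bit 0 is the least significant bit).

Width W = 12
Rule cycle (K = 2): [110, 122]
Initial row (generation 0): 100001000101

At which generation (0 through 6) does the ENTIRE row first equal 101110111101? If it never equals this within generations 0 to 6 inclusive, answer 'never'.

Answer: 5

Derivation:
Gen 0: 100001000101
Gen 1 (rule 110): 100011001111
Gen 2 (rule 122): 010111111001
Gen 3 (rule 110): 111100001011
Gen 4 (rule 122): 100110010111
Gen 5 (rule 110): 101110111101
Gen 6 (rule 122): 011011100110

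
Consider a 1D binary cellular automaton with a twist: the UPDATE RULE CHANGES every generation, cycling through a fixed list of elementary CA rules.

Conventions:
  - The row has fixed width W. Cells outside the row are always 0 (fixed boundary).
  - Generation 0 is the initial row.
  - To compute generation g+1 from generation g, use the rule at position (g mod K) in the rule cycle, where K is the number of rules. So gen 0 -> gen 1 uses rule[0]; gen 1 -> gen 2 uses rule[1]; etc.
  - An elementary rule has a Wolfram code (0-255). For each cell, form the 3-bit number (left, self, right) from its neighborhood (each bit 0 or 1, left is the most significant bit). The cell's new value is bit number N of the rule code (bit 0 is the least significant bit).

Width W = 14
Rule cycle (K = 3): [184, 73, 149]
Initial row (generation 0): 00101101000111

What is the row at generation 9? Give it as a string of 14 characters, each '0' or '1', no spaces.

Gen 0: 00101101000111
Gen 1 (rule 184): 00011010100110
Gen 2 (rule 73): 11011000000110
Gen 3 (rule 149): 00000111110001
Gen 4 (rule 184): 00000111101000
Gen 5 (rule 73): 11110100100011
Gen 6 (rule 149): 01100110111000
Gen 7 (rule 184): 01010101110100
Gen 8 (rule 73): 00000001010001
Gen 9 (rule 149): 11111101011101

Answer: 11111101011101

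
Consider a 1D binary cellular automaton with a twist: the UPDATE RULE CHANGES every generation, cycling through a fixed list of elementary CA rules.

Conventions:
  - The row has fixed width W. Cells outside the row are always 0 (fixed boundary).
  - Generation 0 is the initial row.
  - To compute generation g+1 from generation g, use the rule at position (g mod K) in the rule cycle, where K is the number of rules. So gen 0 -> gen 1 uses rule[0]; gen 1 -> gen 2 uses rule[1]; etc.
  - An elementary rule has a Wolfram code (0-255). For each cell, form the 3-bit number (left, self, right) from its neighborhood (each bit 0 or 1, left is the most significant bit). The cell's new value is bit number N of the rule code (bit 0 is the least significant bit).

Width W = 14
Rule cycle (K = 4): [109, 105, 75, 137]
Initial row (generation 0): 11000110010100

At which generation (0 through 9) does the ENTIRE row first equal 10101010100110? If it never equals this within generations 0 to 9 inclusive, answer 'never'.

Answer: 3

Derivation:
Gen 0: 11000110010100
Gen 1 (rule 109): 11010110011101
Gen 2 (rule 105): 11101110010110
Gen 3 (rule 75): 10101010100110
Gen 4 (rule 137): 00000000000100
Gen 5 (rule 109): 11111111110101
Gen 6 (rule 105): 10000000011010
Gen 7 (rule 75): 00111111111000
Gen 8 (rule 137): 10111111110011
Gen 9 (rule 109): 11100000010011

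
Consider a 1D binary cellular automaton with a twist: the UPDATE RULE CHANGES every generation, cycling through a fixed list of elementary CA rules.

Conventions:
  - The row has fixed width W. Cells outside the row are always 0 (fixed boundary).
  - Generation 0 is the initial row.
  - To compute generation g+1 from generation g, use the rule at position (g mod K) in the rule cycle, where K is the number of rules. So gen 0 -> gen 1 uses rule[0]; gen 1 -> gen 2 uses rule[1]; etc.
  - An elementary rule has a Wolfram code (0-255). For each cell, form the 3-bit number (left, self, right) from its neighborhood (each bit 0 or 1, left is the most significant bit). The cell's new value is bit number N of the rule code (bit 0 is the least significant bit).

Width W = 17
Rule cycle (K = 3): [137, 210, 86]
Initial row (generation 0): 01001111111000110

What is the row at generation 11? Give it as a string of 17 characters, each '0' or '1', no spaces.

Answer: 01110110111011011

Derivation:
Gen 0: 01001111111000110
Gen 1 (rule 137): 00001111110010100
Gen 2 (rule 210): 00010111111100010
Gen 3 (rule 86): 00110000000110111
Gen 4 (rule 137): 10100111110100110
Gen 5 (rule 210): 00011011110011011
Gen 6 (rule 86): 00101000011101001
Gen 7 (rule 137): 10000011011000000
Gen 8 (rule 210): 01000101001100000
Gen 9 (rule 86): 11101101110110000
Gen 10 (rule 137): 11001001100100111
Gen 11 (rule 210): 01110110111011011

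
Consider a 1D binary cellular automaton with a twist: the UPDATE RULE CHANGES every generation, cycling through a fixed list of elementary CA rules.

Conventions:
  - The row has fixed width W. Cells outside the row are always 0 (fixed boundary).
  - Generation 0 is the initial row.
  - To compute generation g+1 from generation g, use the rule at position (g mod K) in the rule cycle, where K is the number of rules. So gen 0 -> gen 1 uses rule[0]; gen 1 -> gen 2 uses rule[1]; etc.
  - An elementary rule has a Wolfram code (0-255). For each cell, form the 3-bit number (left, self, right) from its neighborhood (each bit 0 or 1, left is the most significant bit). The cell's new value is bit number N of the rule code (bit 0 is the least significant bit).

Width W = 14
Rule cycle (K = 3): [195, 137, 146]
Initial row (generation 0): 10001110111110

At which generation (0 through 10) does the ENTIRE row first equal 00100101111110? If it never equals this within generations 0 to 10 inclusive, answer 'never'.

Answer: 6

Derivation:
Gen 0: 10001110111110
Gen 1 (rule 195): 00110110011110
Gen 2 (rule 137): 10100100011100
Gen 3 (rule 146): 00011010101010
Gen 4 (rule 195): 11101000000000
Gen 5 (rule 137): 11000011111111
Gen 6 (rule 146): 00100101111110
Gen 7 (rule 195): 11001000111110
Gen 8 (rule 137): 10000010111100
Gen 9 (rule 146): 01000100011010
Gen 10 (rule 195): 10011001101000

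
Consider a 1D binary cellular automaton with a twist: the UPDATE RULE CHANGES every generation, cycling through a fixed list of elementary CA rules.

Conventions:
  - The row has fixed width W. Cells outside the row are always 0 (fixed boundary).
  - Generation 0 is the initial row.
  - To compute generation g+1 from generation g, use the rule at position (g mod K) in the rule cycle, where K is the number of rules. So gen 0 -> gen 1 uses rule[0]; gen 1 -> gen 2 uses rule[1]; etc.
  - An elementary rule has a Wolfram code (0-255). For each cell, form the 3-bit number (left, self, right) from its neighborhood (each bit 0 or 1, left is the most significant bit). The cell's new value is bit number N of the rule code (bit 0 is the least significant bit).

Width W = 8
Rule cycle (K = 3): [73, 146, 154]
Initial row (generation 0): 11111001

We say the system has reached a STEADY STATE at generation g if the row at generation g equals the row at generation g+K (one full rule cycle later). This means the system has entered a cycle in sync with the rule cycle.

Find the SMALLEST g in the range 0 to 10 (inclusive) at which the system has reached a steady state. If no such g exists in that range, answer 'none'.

Answer: 2

Derivation:
Gen 0: 11111001
Gen 1 (rule 73): 10001000
Gen 2 (rule 146): 01010100
Gen 3 (rule 154): 10000010
Gen 4 (rule 73): 00111000
Gen 5 (rule 146): 01010100
Gen 6 (rule 154): 10000010
Gen 7 (rule 73): 00111000
Gen 8 (rule 146): 01010100
Gen 9 (rule 154): 10000010
Gen 10 (rule 73): 00111000
Gen 11 (rule 146): 01010100
Gen 12 (rule 154): 10000010
Gen 13 (rule 73): 00111000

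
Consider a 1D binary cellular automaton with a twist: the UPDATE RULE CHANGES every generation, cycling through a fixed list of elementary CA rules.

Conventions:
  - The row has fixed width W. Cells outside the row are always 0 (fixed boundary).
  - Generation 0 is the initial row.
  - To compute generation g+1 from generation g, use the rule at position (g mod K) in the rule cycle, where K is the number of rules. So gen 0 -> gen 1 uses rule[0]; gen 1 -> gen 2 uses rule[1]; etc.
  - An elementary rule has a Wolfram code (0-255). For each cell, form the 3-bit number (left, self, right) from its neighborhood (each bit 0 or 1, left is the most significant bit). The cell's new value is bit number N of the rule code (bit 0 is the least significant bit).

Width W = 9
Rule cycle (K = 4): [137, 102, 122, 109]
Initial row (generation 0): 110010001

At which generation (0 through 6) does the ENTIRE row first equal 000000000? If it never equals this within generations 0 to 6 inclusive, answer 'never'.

Gen 0: 110010001
Gen 1 (rule 137): 100000100
Gen 2 (rule 102): 100001100
Gen 3 (rule 122): 010011110
Gen 4 (rule 109): 010010010
Gen 5 (rule 137): 000000000
Gen 6 (rule 102): 000000000

Answer: 5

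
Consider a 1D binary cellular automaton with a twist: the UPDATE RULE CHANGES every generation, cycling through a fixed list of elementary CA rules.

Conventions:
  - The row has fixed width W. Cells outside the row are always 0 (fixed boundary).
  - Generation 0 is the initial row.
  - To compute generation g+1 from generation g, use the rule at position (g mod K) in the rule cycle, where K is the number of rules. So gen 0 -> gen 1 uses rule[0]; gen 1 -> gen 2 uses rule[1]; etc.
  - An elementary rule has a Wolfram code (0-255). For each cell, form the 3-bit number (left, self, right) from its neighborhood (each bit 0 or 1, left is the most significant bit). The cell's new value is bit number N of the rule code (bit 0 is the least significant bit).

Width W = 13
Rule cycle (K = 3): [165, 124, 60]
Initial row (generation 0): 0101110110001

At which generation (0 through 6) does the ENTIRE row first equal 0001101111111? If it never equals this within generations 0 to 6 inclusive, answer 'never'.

Gen 0: 0101110110001
Gen 1 (rule 165): 0110101000101
Gen 2 (rule 124): 0111111100111
Gen 3 (rule 60): 0100000010100
Gen 4 (rule 165): 0101111011101
Gen 5 (rule 124): 0111001110111
Gen 6 (rule 60): 0100101001100

Answer: never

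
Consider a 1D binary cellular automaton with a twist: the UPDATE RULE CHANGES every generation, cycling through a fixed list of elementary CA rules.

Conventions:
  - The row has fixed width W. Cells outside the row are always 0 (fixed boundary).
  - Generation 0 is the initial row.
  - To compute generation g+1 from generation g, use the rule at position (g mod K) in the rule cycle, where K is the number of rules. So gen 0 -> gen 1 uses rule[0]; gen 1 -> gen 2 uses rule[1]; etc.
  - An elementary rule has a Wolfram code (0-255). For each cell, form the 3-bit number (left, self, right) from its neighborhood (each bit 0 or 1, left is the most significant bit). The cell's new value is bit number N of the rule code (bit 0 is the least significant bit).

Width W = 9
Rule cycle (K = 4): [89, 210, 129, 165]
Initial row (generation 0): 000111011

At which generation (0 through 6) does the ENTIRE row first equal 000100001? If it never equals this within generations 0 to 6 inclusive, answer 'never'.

Answer: never

Derivation:
Gen 0: 000111011
Gen 1 (rule 89): 110101011
Gen 2 (rule 210): 010000001
Gen 3 (rule 129): 000111100
Gen 4 (rule 165): 110011001
Gen 5 (rule 89): 111011100
Gen 6 (rule 210): 011001110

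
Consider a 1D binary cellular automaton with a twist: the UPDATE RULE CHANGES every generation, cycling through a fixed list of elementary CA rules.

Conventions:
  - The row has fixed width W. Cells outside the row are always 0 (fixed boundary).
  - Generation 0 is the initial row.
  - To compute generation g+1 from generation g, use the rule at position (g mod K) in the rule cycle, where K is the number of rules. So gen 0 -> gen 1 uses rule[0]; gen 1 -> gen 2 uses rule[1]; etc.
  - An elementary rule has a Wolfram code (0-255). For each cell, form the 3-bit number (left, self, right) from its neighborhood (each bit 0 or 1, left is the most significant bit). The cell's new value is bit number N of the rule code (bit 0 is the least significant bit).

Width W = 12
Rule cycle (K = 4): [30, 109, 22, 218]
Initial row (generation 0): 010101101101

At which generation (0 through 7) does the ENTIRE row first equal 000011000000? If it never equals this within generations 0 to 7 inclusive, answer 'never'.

Gen 0: 010101101101
Gen 1 (rule 30): 110101001001
Gen 2 (rule 109): 111111001001
Gen 3 (rule 22): 000000111111
Gen 4 (rule 218): 000001111111
Gen 5 (rule 30): 000011000000
Gen 6 (rule 109): 111011011111
Gen 7 (rule 22): 000000000000

Answer: 5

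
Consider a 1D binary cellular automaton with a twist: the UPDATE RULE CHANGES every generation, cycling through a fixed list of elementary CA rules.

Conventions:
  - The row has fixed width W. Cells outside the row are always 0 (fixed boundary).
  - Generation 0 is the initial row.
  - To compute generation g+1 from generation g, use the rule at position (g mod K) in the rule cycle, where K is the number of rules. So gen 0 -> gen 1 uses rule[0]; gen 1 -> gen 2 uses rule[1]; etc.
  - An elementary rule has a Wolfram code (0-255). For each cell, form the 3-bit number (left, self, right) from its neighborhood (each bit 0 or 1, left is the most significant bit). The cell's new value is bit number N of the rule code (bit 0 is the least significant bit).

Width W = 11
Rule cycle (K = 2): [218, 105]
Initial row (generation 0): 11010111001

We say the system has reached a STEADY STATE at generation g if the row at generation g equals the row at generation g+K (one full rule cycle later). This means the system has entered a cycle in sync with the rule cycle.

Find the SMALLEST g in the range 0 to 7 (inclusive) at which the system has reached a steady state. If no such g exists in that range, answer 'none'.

Answer: none

Derivation:
Gen 0: 11010111001
Gen 1 (rule 218): 11000111110
Gen 2 (rule 105): 11010100010
Gen 3 (rule 218): 11000010101
Gen 4 (rule 105): 11011001010
Gen 5 (rule 218): 11011110001
Gen 6 (rule 105): 11110010100
Gen 7 (rule 218): 11111100010
Gen 8 (rule 105): 10000101000
Gen 9 (rule 218): 01001000100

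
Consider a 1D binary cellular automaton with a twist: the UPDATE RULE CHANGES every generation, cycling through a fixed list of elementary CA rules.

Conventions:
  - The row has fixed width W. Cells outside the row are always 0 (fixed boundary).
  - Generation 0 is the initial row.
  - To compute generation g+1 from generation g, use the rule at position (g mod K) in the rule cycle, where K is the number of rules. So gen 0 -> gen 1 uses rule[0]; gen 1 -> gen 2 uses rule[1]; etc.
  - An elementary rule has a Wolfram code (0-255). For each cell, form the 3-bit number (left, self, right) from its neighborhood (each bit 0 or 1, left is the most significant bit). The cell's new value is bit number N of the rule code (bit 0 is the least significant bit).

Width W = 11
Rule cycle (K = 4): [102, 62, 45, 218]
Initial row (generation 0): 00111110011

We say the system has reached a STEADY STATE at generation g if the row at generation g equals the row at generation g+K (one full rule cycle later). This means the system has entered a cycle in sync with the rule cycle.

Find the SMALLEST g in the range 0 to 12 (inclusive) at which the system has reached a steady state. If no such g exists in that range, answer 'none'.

Gen 0: 00111110011
Gen 1 (rule 102): 01000010101
Gen 2 (rule 62): 11100111111
Gen 3 (rule 45): 10000100000
Gen 4 (rule 218): 01001010000
Gen 5 (rule 102): 11011110000
Gen 6 (rule 62): 10110001000
Gen 7 (rule 45): 11100101011
Gen 8 (rule 218): 11111000011
Gen 9 (rule 102): 00001000101
Gen 10 (rule 62): 00011101111
Gen 11 (rule 45): 11010011000
Gen 12 (rule 218): 11001111100
Gen 13 (rule 102): 01010000100
Gen 14 (rule 62): 11111001110
Gen 15 (rule 45): 10000001000
Gen 16 (rule 218): 01000010100

Answer: none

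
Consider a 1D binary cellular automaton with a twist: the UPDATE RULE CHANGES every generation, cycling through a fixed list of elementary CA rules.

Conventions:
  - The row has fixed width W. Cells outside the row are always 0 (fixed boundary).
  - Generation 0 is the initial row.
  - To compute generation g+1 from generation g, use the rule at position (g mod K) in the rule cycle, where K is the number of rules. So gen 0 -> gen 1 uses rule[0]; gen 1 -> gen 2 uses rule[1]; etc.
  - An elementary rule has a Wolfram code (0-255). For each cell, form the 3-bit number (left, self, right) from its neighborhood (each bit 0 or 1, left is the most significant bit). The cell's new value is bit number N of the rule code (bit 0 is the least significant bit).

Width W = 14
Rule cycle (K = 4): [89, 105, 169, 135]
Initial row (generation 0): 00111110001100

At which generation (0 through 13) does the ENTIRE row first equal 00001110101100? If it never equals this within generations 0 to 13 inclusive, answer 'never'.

Answer: never

Derivation:
Gen 0: 00111110001100
Gen 1 (rule 89): 10100011101111
Gen 2 (rule 105): 01001010111001
Gen 3 (rule 169): 00000101110000
Gen 4 (rule 135): 11111100100111
Gen 5 (rule 89): 10000110010101
Gen 6 (rule 105): 00110110001010
Gen 7 (rule 169): 10101100100100
Gen 8 (rule 135): 10100001101101
Gen 9 (rule 89): 00011101101100
Gen 10 (rule 105): 11010111111101
Gen 11 (rule 169): 10101111111010
Gen 12 (rule 135): 10100111110010
Gen 13 (rule 89): 00010100011001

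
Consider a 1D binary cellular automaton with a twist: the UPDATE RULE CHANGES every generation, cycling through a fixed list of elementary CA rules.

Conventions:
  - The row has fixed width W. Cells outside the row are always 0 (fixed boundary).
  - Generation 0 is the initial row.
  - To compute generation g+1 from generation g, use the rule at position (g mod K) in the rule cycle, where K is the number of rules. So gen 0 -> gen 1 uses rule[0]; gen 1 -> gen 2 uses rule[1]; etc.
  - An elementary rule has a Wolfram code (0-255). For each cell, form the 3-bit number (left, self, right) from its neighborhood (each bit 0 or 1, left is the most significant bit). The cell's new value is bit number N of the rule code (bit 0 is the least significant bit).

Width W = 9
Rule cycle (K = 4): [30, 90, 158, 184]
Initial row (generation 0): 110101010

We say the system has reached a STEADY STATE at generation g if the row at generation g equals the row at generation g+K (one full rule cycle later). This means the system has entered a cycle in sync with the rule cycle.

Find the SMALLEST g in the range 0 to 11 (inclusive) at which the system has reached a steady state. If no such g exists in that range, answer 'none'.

Answer: 6

Derivation:
Gen 0: 110101010
Gen 1 (rule 30): 100101011
Gen 2 (rule 90): 011000011
Gen 3 (rule 158): 110100110
Gen 4 (rule 184): 101010101
Gen 5 (rule 30): 101010101
Gen 6 (rule 90): 000000000
Gen 7 (rule 158): 000000000
Gen 8 (rule 184): 000000000
Gen 9 (rule 30): 000000000
Gen 10 (rule 90): 000000000
Gen 11 (rule 158): 000000000
Gen 12 (rule 184): 000000000
Gen 13 (rule 30): 000000000
Gen 14 (rule 90): 000000000
Gen 15 (rule 158): 000000000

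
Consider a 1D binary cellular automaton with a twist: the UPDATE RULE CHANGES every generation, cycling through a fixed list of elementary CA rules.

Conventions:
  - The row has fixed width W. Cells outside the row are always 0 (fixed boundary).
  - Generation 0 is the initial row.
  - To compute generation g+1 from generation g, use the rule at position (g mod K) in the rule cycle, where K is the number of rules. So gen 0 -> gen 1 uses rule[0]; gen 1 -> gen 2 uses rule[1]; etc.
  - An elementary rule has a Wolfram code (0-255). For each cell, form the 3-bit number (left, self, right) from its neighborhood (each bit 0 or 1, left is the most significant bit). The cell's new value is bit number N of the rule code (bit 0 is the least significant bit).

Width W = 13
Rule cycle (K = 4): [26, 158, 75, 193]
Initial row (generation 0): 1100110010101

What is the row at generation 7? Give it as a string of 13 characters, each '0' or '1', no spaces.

Answer: 1101000011100

Derivation:
Gen 0: 1100110010101
Gen 1 (rule 26): 1011101100000
Gen 2 (rule 158): 1011001010000
Gen 3 (rule 75): 0011010000111
Gen 4 (rule 193): 1001000110011
Gen 5 (rule 26): 0110101101110
Gen 6 (rule 158): 1100101001101
Gen 7 (rule 75): 1101000011100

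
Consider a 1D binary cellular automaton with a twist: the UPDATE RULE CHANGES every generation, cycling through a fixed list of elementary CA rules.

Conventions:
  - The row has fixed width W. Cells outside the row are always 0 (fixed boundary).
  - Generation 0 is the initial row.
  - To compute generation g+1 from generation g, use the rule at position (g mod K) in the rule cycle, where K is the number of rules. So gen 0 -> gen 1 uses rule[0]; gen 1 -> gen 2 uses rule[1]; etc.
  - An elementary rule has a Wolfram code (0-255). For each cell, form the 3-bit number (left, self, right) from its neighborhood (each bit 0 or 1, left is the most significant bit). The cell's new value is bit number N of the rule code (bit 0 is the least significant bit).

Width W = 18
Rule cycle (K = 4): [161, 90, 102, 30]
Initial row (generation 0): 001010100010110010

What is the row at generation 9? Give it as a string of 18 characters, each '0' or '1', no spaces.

Answer: 010101010010001001

Derivation:
Gen 0: 001010100010110010
Gen 1 (rule 161): 100101001001000000
Gen 2 (rule 90): 011000110110100000
Gen 3 (rule 102): 101001011011100000
Gen 4 (rule 30): 101111010010010000
Gen 5 (rule 161): 010110100000000111
Gen 6 (rule 90): 100110010000001101
Gen 7 (rule 102): 101010110000010111
Gen 8 (rule 30): 101010101000110100
Gen 9 (rule 161): 010101010010001001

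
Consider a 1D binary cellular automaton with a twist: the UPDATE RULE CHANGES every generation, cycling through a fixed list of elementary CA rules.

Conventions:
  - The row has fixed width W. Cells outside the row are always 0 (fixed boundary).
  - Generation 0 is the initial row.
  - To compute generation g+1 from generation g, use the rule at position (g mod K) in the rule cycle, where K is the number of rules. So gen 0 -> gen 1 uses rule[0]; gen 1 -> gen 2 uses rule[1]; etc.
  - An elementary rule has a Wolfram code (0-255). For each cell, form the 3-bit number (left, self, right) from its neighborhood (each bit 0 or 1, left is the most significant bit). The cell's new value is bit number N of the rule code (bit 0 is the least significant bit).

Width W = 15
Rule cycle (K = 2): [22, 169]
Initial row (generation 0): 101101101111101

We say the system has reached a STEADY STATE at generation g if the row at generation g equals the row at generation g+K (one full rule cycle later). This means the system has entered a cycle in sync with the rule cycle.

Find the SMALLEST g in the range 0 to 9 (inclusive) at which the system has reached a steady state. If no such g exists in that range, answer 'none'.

Gen 0: 101101101111101
Gen 1 (rule 22): 100000000000001
Gen 2 (rule 169): 001111111111100
Gen 3 (rule 22): 010000000000010
Gen 4 (rule 169): 000111111111000
Gen 5 (rule 22): 001000000000100
Gen 6 (rule 169): 100011111110001
Gen 7 (rule 22): 110100000001011
Gen 8 (rule 169): 101001111100110
Gen 9 (rule 22): 101110000011001
Gen 10 (rule 169): 011100111010000
Gen 11 (rule 22): 100011000011000

Answer: none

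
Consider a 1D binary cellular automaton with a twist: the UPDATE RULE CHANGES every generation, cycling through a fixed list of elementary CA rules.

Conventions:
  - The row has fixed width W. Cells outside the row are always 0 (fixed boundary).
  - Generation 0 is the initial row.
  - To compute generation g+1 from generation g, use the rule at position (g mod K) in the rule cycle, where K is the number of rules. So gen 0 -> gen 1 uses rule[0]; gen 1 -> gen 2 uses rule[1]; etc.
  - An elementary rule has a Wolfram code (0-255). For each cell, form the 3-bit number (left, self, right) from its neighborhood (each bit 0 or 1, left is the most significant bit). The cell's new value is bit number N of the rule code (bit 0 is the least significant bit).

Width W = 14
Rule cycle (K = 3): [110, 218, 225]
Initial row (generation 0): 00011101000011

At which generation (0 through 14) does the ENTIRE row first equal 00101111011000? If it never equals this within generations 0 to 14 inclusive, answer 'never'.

Answer: never

Derivation:
Gen 0: 00011101000011
Gen 1 (rule 110): 00110111000111
Gen 2 (rule 218): 01110111101111
Gen 3 (rule 225): 00111011110111
Gen 4 (rule 110): 01101110011101
Gen 5 (rule 218): 11101111111100
Gen 6 (rule 225): 01110111111101
Gen 7 (rule 110): 11011100000111
Gen 8 (rule 218): 11011110001111
Gen 9 (rule 225): 01101110100111
Gen 10 (rule 110): 11111011101101
Gen 11 (rule 218): 11111011101100
Gen 12 (rule 225): 01111101110101
Gen 13 (rule 110): 11000111011111
Gen 14 (rule 218): 11101111011111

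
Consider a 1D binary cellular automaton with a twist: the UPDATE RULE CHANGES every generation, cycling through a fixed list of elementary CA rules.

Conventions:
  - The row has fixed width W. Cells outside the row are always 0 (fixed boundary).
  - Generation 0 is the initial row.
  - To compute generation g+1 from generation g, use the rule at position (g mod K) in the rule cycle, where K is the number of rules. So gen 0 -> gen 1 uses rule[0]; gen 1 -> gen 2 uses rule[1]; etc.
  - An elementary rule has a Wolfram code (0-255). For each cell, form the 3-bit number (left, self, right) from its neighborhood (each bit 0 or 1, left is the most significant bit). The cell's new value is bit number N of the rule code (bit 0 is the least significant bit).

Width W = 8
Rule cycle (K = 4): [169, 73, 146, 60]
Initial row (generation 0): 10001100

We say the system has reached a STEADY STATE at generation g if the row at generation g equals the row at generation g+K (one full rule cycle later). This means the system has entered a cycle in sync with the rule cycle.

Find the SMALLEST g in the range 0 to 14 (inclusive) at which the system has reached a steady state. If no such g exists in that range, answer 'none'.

Answer: none

Derivation:
Gen 0: 10001100
Gen 1 (rule 169): 00101001
Gen 2 (rule 73): 10000000
Gen 3 (rule 146): 01000000
Gen 4 (rule 60): 01100000
Gen 5 (rule 169): 01001111
Gen 6 (rule 73): 00001001
Gen 7 (rule 146): 00010110
Gen 8 (rule 60): 00011101
Gen 9 (rule 169): 11011010
Gen 10 (rule 73): 11011000
Gen 11 (rule 146): 00000100
Gen 12 (rule 60): 00000110
Gen 13 (rule 169): 11110100
Gen 14 (rule 73): 10010001
Gen 15 (rule 146): 01101010
Gen 16 (rule 60): 01011111
Gen 17 (rule 169): 00111110
Gen 18 (rule 73): 10100010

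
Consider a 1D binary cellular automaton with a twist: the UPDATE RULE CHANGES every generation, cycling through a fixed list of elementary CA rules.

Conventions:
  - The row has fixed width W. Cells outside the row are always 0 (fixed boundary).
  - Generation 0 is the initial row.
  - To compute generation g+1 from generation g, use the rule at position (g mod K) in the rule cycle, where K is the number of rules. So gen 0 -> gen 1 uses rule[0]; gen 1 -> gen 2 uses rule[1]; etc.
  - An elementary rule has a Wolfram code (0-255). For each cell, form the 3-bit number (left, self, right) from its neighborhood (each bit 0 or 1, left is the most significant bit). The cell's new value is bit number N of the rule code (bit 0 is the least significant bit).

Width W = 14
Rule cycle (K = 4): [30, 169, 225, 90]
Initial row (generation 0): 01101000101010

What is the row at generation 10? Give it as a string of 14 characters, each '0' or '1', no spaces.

Gen 0: 01101000101010
Gen 1 (rule 30): 11001101101011
Gen 2 (rule 169): 10001011010110
Gen 3 (rule 225): 00100101101010
Gen 4 (rule 90): 01011001100001
Gen 5 (rule 30): 11010111010011
Gen 6 (rule 169): 10101110100010
Gen 7 (rule 225): 01010111001000
Gen 8 (rule 90): 10000101110100
Gen 9 (rule 30): 11001101000110
Gen 10 (rule 169): 10001010010100

Answer: 10001010010100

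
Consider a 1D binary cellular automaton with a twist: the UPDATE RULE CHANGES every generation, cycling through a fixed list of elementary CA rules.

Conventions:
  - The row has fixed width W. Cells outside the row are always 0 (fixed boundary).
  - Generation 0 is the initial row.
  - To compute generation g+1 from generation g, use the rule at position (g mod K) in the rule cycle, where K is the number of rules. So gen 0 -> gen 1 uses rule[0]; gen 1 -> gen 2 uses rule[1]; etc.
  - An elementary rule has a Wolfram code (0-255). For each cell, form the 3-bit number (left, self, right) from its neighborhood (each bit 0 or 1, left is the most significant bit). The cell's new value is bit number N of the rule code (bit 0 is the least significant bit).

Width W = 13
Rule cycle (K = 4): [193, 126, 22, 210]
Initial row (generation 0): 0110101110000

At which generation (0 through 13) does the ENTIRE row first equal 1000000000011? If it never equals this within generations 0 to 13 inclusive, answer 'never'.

Answer: never

Derivation:
Gen 0: 0110101110000
Gen 1 (rule 193): 0010000110111
Gen 2 (rule 126): 0111001111101
Gen 3 (rule 22): 1000110000001
Gen 4 (rule 210): 0101011000010
Gen 5 (rule 193): 0000001011000
Gen 6 (rule 126): 0000011111100
Gen 7 (rule 22): 0000100000010
Gen 8 (rule 210): 0001010000101
Gen 9 (rule 193): 1100000110000
Gen 10 (rule 126): 1110001111000
Gen 11 (rule 22): 0001010000100
Gen 12 (rule 210): 0010001001010
Gen 13 (rule 193): 1000100000000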